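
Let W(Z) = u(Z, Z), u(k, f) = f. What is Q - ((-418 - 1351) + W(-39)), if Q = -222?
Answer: 1586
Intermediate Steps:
W(Z) = Z
Q - ((-418 - 1351) + W(-39)) = -222 - ((-418 - 1351) - 39) = -222 - (-1769 - 39) = -222 - 1*(-1808) = -222 + 1808 = 1586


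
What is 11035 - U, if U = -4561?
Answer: 15596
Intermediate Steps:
11035 - U = 11035 - 1*(-4561) = 11035 + 4561 = 15596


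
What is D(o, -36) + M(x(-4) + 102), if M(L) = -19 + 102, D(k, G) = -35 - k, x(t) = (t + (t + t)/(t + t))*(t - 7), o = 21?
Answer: 27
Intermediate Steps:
x(t) = (1 + t)*(-7 + t) (x(t) = (t + (2*t)/((2*t)))*(-7 + t) = (t + (2*t)*(1/(2*t)))*(-7 + t) = (t + 1)*(-7 + t) = (1 + t)*(-7 + t))
M(L) = 83
D(o, -36) + M(x(-4) + 102) = (-35 - 1*21) + 83 = (-35 - 21) + 83 = -56 + 83 = 27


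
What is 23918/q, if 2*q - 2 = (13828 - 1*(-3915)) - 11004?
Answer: 47836/6741 ≈ 7.0963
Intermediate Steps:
q = 6741/2 (q = 1 + ((13828 - 1*(-3915)) - 11004)/2 = 1 + ((13828 + 3915) - 11004)/2 = 1 + (17743 - 11004)/2 = 1 + (1/2)*6739 = 1 + 6739/2 = 6741/2 ≈ 3370.5)
23918/q = 23918/(6741/2) = 23918*(2/6741) = 47836/6741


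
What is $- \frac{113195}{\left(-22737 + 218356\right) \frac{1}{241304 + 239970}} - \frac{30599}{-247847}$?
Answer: $- \frac{13502155895898429}{48483582293} \approx -2.7849 \cdot 10^{5}$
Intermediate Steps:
$- \frac{113195}{\left(-22737 + 218356\right) \frac{1}{241304 + 239970}} - \frac{30599}{-247847} = - \frac{113195}{195619 \cdot \frac{1}{481274}} - - \frac{30599}{247847} = - \frac{113195}{195619 \cdot \frac{1}{481274}} + \frac{30599}{247847} = - \frac{113195}{\frac{195619}{481274}} + \frac{30599}{247847} = \left(-113195\right) \frac{481274}{195619} + \frac{30599}{247847} = - \frac{54477810430}{195619} + \frac{30599}{247847} = - \frac{13502155895898429}{48483582293}$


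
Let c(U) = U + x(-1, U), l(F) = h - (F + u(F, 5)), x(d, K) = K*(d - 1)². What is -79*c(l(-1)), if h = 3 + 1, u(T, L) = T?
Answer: -2370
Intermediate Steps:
x(d, K) = K*(-1 + d)²
h = 4
l(F) = 4 - 2*F (l(F) = 4 - (F + F) = 4 - 2*F)
c(U) = 5*U (c(U) = U + U*(-1 - 1)² = U + U*(-2)² = U + U*4 = U + 4*U = 5*U)
-79*c(l(-1)) = -395*(4 - 2*(-1)) = -395*(4 + 2) = -395*6 = -79*30 = -2370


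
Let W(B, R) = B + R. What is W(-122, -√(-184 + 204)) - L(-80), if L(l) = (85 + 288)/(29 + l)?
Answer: -5849/51 - 2*√5 ≈ -119.16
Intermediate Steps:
L(l) = 373/(29 + l)
W(-122, -√(-184 + 204)) - L(-80) = (-122 - √(-184 + 204)) - 373/(29 - 80) = (-122 - √20) - 373/(-51) = (-122 - 2*√5) - 373*(-1)/51 = (-122 - 2*√5) - 1*(-373/51) = (-122 - 2*√5) + 373/51 = -5849/51 - 2*√5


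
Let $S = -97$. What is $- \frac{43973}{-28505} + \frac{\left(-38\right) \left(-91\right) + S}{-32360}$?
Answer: $\frac{53086439}{36896872} \approx 1.4388$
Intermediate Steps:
$- \frac{43973}{-28505} + \frac{\left(-38\right) \left(-91\right) + S}{-32360} = - \frac{43973}{-28505} + \frac{\left(-38\right) \left(-91\right) - 97}{-32360} = \left(-43973\right) \left(- \frac{1}{28505}\right) + \left(3458 - 97\right) \left(- \frac{1}{32360}\right) = \frac{43973}{28505} + 3361 \left(- \frac{1}{32360}\right) = \frac{43973}{28505} - \frac{3361}{32360} = \frac{53086439}{36896872}$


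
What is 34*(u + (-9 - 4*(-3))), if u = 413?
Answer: 14144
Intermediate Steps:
34*(u + (-9 - 4*(-3))) = 34*(413 + (-9 - 4*(-3))) = 34*(413 + (-9 + 12)) = 34*(413 + 3) = 34*416 = 14144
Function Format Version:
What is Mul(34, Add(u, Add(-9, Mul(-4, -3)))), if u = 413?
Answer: 14144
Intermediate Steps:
Mul(34, Add(u, Add(-9, Mul(-4, -3)))) = Mul(34, Add(413, Add(-9, Mul(-4, -3)))) = Mul(34, Add(413, Add(-9, 12))) = Mul(34, Add(413, 3)) = Mul(34, 416) = 14144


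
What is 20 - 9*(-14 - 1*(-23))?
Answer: -61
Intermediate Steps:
20 - 9*(-14 - 1*(-23)) = 20 - 9*(-14 + 23) = 20 - 9*9 = 20 - 81 = -61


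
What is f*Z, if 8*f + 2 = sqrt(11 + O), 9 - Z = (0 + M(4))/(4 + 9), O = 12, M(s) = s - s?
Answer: -9/4 + 9*sqrt(23)/8 ≈ 3.1453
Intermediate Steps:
M(s) = 0
Z = 9 (Z = 9 - (0 + 0)/(4 + 9) = 9 - 0/13 = 9 - 1*0 = 9 + 0 = 9)
f = -1/4 + sqrt(23)/8 (f = -1/4 + sqrt(11 + 12)/8 = -1/4 + sqrt(23)/8 ≈ 0.34948)
f*Z = (-1/4 + sqrt(23)/8)*9 = -9/4 + 9*sqrt(23)/8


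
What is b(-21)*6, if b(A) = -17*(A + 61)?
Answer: -4080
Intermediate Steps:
b(A) = -1037 - 17*A (b(A) = -17*(61 + A) = -1037 - 17*A)
b(-21)*6 = (-1037 - 17*(-21))*6 = (-1037 + 357)*6 = -680*6 = -4080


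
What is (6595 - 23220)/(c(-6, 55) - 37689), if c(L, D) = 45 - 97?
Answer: 16625/37741 ≈ 0.44050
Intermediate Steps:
c(L, D) = -52
(6595 - 23220)/(c(-6, 55) - 37689) = (6595 - 23220)/(-52 - 37689) = -16625/(-37741) = -16625*(-1/37741) = 16625/37741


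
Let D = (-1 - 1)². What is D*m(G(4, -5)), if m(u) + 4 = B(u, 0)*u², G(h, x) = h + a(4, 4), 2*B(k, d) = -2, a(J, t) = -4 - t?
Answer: -80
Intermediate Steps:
B(k, d) = -1 (B(k, d) = (½)*(-2) = -1)
G(h, x) = -8 + h (G(h, x) = h + (-4 - 1*4) = h + (-4 - 4) = h - 8 = -8 + h)
m(u) = -4 - u²
D = 4 (D = (-2)² = 4)
D*m(G(4, -5)) = 4*(-4 - (-8 + 4)²) = 4*(-4 - 1*(-4)²) = 4*(-4 - 1*16) = 4*(-4 - 16) = 4*(-20) = -80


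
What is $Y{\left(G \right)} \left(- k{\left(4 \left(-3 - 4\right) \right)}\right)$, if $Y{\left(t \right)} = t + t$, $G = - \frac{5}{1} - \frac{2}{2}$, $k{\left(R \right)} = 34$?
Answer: $408$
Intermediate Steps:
$G = -6$ ($G = \left(-5\right) 1 - 1 = -5 - 1 = -6$)
$Y{\left(t \right)} = 2 t$
$Y{\left(G \right)} \left(- k{\left(4 \left(-3 - 4\right) \right)}\right) = 2 \left(-6\right) \left(\left(-1\right) 34\right) = \left(-12\right) \left(-34\right) = 408$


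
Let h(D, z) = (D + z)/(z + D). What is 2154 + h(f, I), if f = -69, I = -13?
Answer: 2155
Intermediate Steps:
h(D, z) = 1 (h(D, z) = (D + z)/(D + z) = 1)
2154 + h(f, I) = 2154 + 1 = 2155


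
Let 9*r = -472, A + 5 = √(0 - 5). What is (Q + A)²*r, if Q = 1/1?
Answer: -5192/9 + 3776*I*√5/9 ≈ -576.89 + 938.15*I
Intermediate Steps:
A = -5 + I*√5 (A = -5 + √(0 - 5) = -5 + √(-5) = -5 + I*√5 ≈ -5.0 + 2.2361*I)
Q = 1 (Q = 1*1 = 1)
r = -472/9 (r = (⅑)*(-472) = -472/9 ≈ -52.444)
(Q + A)²*r = (1 + (-5 + I*√5))²*(-472/9) = (-4 + I*√5)²*(-472/9) = -472*(-4 + I*√5)²/9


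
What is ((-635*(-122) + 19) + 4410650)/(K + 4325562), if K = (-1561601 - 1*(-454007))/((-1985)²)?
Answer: 17684277491275/17043686423856 ≈ 1.0376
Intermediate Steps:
K = -1107594/3940225 (K = (-1561601 + 454007)/3940225 = -1107594*1/3940225 = -1107594/3940225 ≈ -0.28110)
((-635*(-122) + 19) + 4410650)/(K + 4325562) = ((-635*(-122) + 19) + 4410650)/(-1107594/3940225 + 4325562) = ((77470 + 19) + 4410650)/(17043686423856/3940225) = (77489 + 4410650)*(3940225/17043686423856) = 4488139*(3940225/17043686423856) = 17684277491275/17043686423856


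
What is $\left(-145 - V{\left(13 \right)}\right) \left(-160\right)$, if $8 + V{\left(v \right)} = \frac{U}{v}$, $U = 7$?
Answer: $\frac{286080}{13} \approx 22006.0$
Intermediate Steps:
$V{\left(v \right)} = -8 + \frac{7}{v}$
$\left(-145 - V{\left(13 \right)}\right) \left(-160\right) = \left(-145 - \left(-8 + \frac{7}{13}\right)\right) \left(-160\right) = \left(-145 - - \frac{97}{13}\right) \left(-160\right) = \left(-145 + \frac{97}{13}\right) \left(-160\right) = \left(- \frac{1788}{13}\right) \left(-160\right) = \frac{286080}{13}$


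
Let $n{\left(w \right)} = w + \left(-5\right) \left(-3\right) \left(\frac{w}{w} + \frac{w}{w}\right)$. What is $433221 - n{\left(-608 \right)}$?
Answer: $433799$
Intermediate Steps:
$n{\left(w \right)} = 30 + w$ ($n{\left(w \right)} = w + 15 \left(1 + 1\right) = w + 15 \cdot 2 = w + 30 = 30 + w$)
$433221 - n{\left(-608 \right)} = 433221 - \left(30 - 608\right) = 433221 - -578 = 433221 + 578 = 433799$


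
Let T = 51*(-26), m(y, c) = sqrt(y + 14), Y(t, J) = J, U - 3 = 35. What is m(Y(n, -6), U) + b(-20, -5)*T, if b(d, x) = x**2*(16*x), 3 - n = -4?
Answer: 2652000 + 2*sqrt(2) ≈ 2.6520e+6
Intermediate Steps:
n = 7 (n = 3 - 1*(-4) = 3 + 4 = 7)
U = 38 (U = 3 + 35 = 38)
b(d, x) = 16*x**3
m(y, c) = sqrt(14 + y)
T = -1326
m(Y(n, -6), U) + b(-20, -5)*T = sqrt(14 - 6) + (16*(-5)**3)*(-1326) = sqrt(8) + (16*(-125))*(-1326) = 2*sqrt(2) - 2000*(-1326) = 2*sqrt(2) + 2652000 = 2652000 + 2*sqrt(2)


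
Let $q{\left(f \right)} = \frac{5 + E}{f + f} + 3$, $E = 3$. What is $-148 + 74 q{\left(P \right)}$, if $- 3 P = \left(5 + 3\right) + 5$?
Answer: $\frac{74}{13} \approx 5.6923$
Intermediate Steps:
$P = - \frac{13}{3}$ ($P = - \frac{\left(5 + 3\right) + 5}{3} = - \frac{8 + 5}{3} = \left(- \frac{1}{3}\right) 13 = - \frac{13}{3} \approx -4.3333$)
$q{\left(f \right)} = 3 + \frac{4}{f}$ ($q{\left(f \right)} = \frac{5 + 3}{f + f} + 3 = \frac{8}{2 f} + 3 = 8 \frac{1}{2 f} + 3 = \frac{4}{f} + 3 = 3 + \frac{4}{f}$)
$-148 + 74 q{\left(P \right)} = -148 + 74 \left(3 + \frac{4}{- \frac{13}{3}}\right) = -148 + 74 \left(3 + 4 \left(- \frac{3}{13}\right)\right) = -148 + 74 \left(3 - \frac{12}{13}\right) = -148 + 74 \cdot \frac{27}{13} = -148 + \frac{1998}{13} = \frac{74}{13}$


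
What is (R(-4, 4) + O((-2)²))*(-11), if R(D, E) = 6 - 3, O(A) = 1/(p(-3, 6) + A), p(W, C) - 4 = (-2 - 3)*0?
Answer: -275/8 ≈ -34.375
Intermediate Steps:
p(W, C) = 4 (p(W, C) = 4 + (-2 - 3)*0 = 4 - 5*0 = 4 + 0 = 4)
O(A) = 1/(4 + A)
R(D, E) = 3
(R(-4, 4) + O((-2)²))*(-11) = (3 + 1/(4 + (-2)²))*(-11) = (3 + 1/(4 + 4))*(-11) = (3 + 1/8)*(-11) = (3 + ⅛)*(-11) = (25/8)*(-11) = -275/8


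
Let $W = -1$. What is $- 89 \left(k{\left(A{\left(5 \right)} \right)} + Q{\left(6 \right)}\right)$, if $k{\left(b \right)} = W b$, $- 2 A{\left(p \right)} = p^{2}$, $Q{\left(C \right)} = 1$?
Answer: $- \frac{2403}{2} \approx -1201.5$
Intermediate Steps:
$A{\left(p \right)} = - \frac{p^{2}}{2}$
$k{\left(b \right)} = - b$
$- 89 \left(k{\left(A{\left(5 \right)} \right)} + Q{\left(6 \right)}\right) = - 89 \left(- \frac{\left(-1\right) 5^{2}}{2} + 1\right) = - 89 \left(- \frac{\left(-1\right) 25}{2} + 1\right) = - 89 \left(\left(-1\right) \left(- \frac{25}{2}\right) + 1\right) = - 89 \left(\frac{25}{2} + 1\right) = \left(-89\right) \frac{27}{2} = - \frac{2403}{2}$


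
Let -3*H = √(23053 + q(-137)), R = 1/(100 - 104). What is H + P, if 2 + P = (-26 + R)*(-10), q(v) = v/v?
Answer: 521/2 - √23054/3 ≈ 209.89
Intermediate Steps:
R = -¼ (R = 1/(-4) = -¼ ≈ -0.25000)
q(v) = 1
H = -√23054/3 (H = -√(23053 + 1)/3 = -√23054/3 ≈ -50.612)
P = 521/2 (P = -2 + (-26 - ¼)*(-10) = -2 - 105/4*(-10) = -2 + 525/2 = 521/2 ≈ 260.50)
H + P = -√23054/3 + 521/2 = 521/2 - √23054/3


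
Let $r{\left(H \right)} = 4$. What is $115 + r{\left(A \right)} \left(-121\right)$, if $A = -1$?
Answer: $-369$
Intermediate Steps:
$115 + r{\left(A \right)} \left(-121\right) = 115 + 4 \left(-121\right) = 115 - 484 = -369$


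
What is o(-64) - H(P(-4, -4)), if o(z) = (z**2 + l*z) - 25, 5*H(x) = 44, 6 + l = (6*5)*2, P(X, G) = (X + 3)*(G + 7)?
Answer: 3031/5 ≈ 606.20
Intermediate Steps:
P(X, G) = (3 + X)*(7 + G)
l = 54 (l = -6 + (6*5)*2 = -6 + 30*2 = -6 + 60 = 54)
H(x) = 44/5 (H(x) = (1/5)*44 = 44/5)
o(z) = -25 + z**2 + 54*z (o(z) = (z**2 + 54*z) - 25 = -25 + z**2 + 54*z)
o(-64) - H(P(-4, -4)) = (-25 + (-64)**2 + 54*(-64)) - 1*44/5 = (-25 + 4096 - 3456) - 44/5 = 615 - 44/5 = 3031/5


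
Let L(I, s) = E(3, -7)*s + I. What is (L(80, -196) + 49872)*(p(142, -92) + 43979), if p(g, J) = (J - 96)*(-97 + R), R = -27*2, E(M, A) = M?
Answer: 3572324588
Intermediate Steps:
R = -54
L(I, s) = I + 3*s (L(I, s) = 3*s + I = I + 3*s)
p(g, J) = 14496 - 151*J (p(g, J) = (J - 96)*(-97 - 54) = (-96 + J)*(-151) = 14496 - 151*J)
(L(80, -196) + 49872)*(p(142, -92) + 43979) = ((80 + 3*(-196)) + 49872)*((14496 - 151*(-92)) + 43979) = ((80 - 588) + 49872)*((14496 + 13892) + 43979) = (-508 + 49872)*(28388 + 43979) = 49364*72367 = 3572324588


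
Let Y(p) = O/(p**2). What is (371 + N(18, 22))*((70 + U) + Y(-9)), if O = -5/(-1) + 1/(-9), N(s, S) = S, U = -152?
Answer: -7825154/243 ≈ -32202.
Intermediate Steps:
O = 44/9 (O = -5*(-1) + 1*(-1/9) = 5 - 1/9 = 44/9 ≈ 4.8889)
Y(p) = 44/(9*p**2) (Y(p) = 44/(9*(p**2)) = 44/(9*p**2))
(371 + N(18, 22))*((70 + U) + Y(-9)) = (371 + 22)*((70 - 152) + (44/9)/(-9)**2) = 393*(-82 + (44/9)*(1/81)) = 393*(-82 + 44/729) = 393*(-59734/729) = -7825154/243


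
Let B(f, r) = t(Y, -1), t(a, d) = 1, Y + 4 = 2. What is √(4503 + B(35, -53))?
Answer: 2*√1126 ≈ 67.112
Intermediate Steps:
Y = -2 (Y = -4 + 2 = -2)
B(f, r) = 1
√(4503 + B(35, -53)) = √(4503 + 1) = √4504 = 2*√1126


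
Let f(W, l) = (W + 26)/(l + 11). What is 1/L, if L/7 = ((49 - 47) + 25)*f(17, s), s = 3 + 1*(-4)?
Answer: 10/8127 ≈ 0.0012305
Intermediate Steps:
s = -1 (s = 3 - 4 = -1)
f(W, l) = (26 + W)/(11 + l)
L = 8127/10 (L = 7*(((49 - 47) + 25)*((26 + 17)/(11 - 1))) = 7*((2 + 25)*(43/10)) = 7*(27*((⅒)*43)) = 7*(27*(43/10)) = 7*(1161/10) = 8127/10 ≈ 812.70)
1/L = 1/(8127/10) = 10/8127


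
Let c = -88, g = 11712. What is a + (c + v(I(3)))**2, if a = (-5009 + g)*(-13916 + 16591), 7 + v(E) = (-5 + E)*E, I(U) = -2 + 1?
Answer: 17938446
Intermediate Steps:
I(U) = -1
v(E) = -7 + E*(-5 + E) (v(E) = -7 + (-5 + E)*E = -7 + E*(-5 + E))
a = 17930525 (a = (-5009 + 11712)*(-13916 + 16591) = 6703*2675 = 17930525)
a + (c + v(I(3)))**2 = 17930525 + (-88 + (-7 + (-1)**2 - 5*(-1)))**2 = 17930525 + (-88 + (-7 + 1 + 5))**2 = 17930525 + (-88 - 1)**2 = 17930525 + (-89)**2 = 17930525 + 7921 = 17938446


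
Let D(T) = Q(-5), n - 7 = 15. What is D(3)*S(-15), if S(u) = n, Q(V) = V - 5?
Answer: -220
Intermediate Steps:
n = 22 (n = 7 + 15 = 22)
Q(V) = -5 + V
D(T) = -10 (D(T) = -5 - 5 = -10)
S(u) = 22
D(3)*S(-15) = -10*22 = -220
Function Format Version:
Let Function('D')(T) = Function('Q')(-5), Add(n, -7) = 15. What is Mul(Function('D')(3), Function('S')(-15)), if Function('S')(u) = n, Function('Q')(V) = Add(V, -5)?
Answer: -220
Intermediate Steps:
n = 22 (n = Add(7, 15) = 22)
Function('Q')(V) = Add(-5, V)
Function('D')(T) = -10 (Function('D')(T) = Add(-5, -5) = -10)
Function('S')(u) = 22
Mul(Function('D')(3), Function('S')(-15)) = Mul(-10, 22) = -220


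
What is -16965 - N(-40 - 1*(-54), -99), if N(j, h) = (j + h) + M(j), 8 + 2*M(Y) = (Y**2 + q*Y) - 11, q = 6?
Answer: -34021/2 ≈ -17011.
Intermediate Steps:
M(Y) = -19/2 + Y**2/2 + 3*Y (M(Y) = -4 + ((Y**2 + 6*Y) - 11)/2 = -4 + (-11 + Y**2 + 6*Y)/2 = -4 + (-11/2 + Y**2/2 + 3*Y) = -19/2 + Y**2/2 + 3*Y)
N(j, h) = -19/2 + h + j**2/2 + 4*j (N(j, h) = (j + h) + (-19/2 + j**2/2 + 3*j) = (h + j) + (-19/2 + j**2/2 + 3*j) = -19/2 + h + j**2/2 + 4*j)
-16965 - N(-40 - 1*(-54), -99) = -16965 - (-19/2 - 99 + (-40 - 1*(-54))**2/2 + 4*(-40 - 1*(-54))) = -16965 - (-19/2 - 99 + (-40 + 54)**2/2 + 4*(-40 + 54)) = -16965 - (-19/2 - 99 + (1/2)*14**2 + 4*14) = -16965 - (-19/2 - 99 + (1/2)*196 + 56) = -16965 - (-19/2 - 99 + 98 + 56) = -16965 - 1*91/2 = -16965 - 91/2 = -34021/2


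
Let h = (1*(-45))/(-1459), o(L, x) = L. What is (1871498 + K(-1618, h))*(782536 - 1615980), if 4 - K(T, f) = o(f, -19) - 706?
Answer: -2276595147524588/1459 ≈ -1.5604e+12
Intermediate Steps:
h = 45/1459 (h = -45*(-1/1459) = 45/1459 ≈ 0.030843)
K(T, f) = 710 - f (K(T, f) = 4 - (f - 706) = 4 - (-706 + f) = 4 + (706 - f) = 710 - f)
(1871498 + K(-1618, h))*(782536 - 1615980) = (1871498 + (710 - 1*45/1459))*(782536 - 1615980) = (1871498 + (710 - 45/1459))*(-833444) = (1871498 + 1035845/1459)*(-833444) = (2731551427/1459)*(-833444) = -2276595147524588/1459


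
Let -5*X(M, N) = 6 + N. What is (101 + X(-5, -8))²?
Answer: 257049/25 ≈ 10282.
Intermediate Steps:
X(M, N) = -6/5 - N/5 (X(M, N) = -(6 + N)/5 = -6/5 - N/5)
(101 + X(-5, -8))² = (101 + (-6/5 - ⅕*(-8)))² = (101 + (-6/5 + 8/5))² = (101 + ⅖)² = (507/5)² = 257049/25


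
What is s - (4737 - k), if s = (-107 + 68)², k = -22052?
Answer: -25268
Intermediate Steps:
s = 1521 (s = (-39)² = 1521)
s - (4737 - k) = 1521 - (4737 - 1*(-22052)) = 1521 - (4737 + 22052) = 1521 - 1*26789 = 1521 - 26789 = -25268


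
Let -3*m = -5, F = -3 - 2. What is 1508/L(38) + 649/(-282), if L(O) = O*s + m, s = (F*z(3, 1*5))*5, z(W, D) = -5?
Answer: -7975727/4019910 ≈ -1.9841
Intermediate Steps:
F = -5
m = 5/3 (m = -⅓*(-5) = 5/3 ≈ 1.6667)
s = 125 (s = -5*(-5)*5 = 25*5 = 125)
L(O) = 5/3 + 125*O (L(O) = O*125 + 5/3 = 125*O + 5/3 = 5/3 + 125*O)
1508/L(38) + 649/(-282) = 1508/(5/3 + 125*38) + 649/(-282) = 1508/(5/3 + 4750) + 649*(-1/282) = 1508/(14255/3) - 649/282 = 1508*(3/14255) - 649/282 = 4524/14255 - 649/282 = -7975727/4019910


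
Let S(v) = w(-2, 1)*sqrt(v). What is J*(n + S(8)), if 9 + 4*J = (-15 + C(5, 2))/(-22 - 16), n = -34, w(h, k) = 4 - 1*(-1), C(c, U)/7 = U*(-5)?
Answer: 4369/76 - 1285*sqrt(2)/76 ≈ 33.575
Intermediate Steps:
C(c, U) = -35*U (C(c, U) = 7*(U*(-5)) = 7*(-5*U) = -35*U)
w(h, k) = 5 (w(h, k) = 4 + 1 = 5)
J = -257/152 (J = -9/4 + ((-15 - 35*2)/(-22 - 16))/4 = -9/4 + ((-15 - 70)/(-38))/4 = -9/4 + (-85*(-1/38))/4 = -9/4 + (1/4)*(85/38) = -9/4 + 85/152 = -257/152 ≈ -1.6908)
S(v) = 5*sqrt(v)
J*(n + S(8)) = -257*(-34 + 5*sqrt(8))/152 = -257*(-34 + 5*(2*sqrt(2)))/152 = -257*(-34 + 10*sqrt(2))/152 = 4369/76 - 1285*sqrt(2)/76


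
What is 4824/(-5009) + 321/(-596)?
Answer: -4482993/2985364 ≈ -1.5017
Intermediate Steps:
4824/(-5009) + 321/(-596) = 4824*(-1/5009) + 321*(-1/596) = -4824/5009 - 321/596 = -4482993/2985364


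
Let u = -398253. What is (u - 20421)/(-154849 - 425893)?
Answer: 209337/290371 ≈ 0.72093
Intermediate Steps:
(u - 20421)/(-154849 - 425893) = (-398253 - 20421)/(-154849 - 425893) = -418674/(-580742) = -418674*(-1/580742) = 209337/290371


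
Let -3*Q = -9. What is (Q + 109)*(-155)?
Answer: -17360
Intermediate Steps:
Q = 3 (Q = -⅓*(-9) = 3)
(Q + 109)*(-155) = (3 + 109)*(-155) = 112*(-155) = -17360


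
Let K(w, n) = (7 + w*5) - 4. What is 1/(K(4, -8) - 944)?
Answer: -1/921 ≈ -0.0010858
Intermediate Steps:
K(w, n) = 3 + 5*w (K(w, n) = (7 + 5*w) - 4 = 3 + 5*w)
1/(K(4, -8) - 944) = 1/((3 + 5*4) - 944) = 1/((3 + 20) - 944) = 1/(23 - 944) = 1/(-921) = -1/921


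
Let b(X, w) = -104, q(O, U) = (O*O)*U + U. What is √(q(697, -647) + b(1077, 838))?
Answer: I*√314319174 ≈ 17729.0*I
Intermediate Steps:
q(O, U) = U + U*O² (q(O, U) = O²*U + U = U*O² + U = U + U*O²)
√(q(697, -647) + b(1077, 838)) = √(-647*(1 + 697²) - 104) = √(-647*(1 + 485809) - 104) = √(-647*485810 - 104) = √(-314319070 - 104) = √(-314319174) = I*√314319174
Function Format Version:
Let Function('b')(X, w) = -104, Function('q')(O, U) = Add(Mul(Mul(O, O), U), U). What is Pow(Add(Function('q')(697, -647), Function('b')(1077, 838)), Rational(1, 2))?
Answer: Mul(I, Pow(314319174, Rational(1, 2))) ≈ Mul(17729., I)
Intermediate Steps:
Function('q')(O, U) = Add(U, Mul(U, Pow(O, 2))) (Function('q')(O, U) = Add(Mul(Pow(O, 2), U), U) = Add(Mul(U, Pow(O, 2)), U) = Add(U, Mul(U, Pow(O, 2))))
Pow(Add(Function('q')(697, -647), Function('b')(1077, 838)), Rational(1, 2)) = Pow(Add(Mul(-647, Add(1, Pow(697, 2))), -104), Rational(1, 2)) = Pow(Add(Mul(-647, Add(1, 485809)), -104), Rational(1, 2)) = Pow(Add(Mul(-647, 485810), -104), Rational(1, 2)) = Pow(Add(-314319070, -104), Rational(1, 2)) = Pow(-314319174, Rational(1, 2)) = Mul(I, Pow(314319174, Rational(1, 2)))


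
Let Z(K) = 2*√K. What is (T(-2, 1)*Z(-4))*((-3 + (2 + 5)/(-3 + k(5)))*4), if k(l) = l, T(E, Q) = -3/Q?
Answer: -24*I ≈ -24.0*I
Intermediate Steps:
(T(-2, 1)*Z(-4))*((-3 + (2 + 5)/(-3 + k(5)))*4) = ((-3/1)*(2*√(-4)))*((-3 + (2 + 5)/(-3 + 5))*4) = ((-3*1)*(2*(2*I)))*((-3 + 7/2)*4) = (-12*I)*((-3 + 7*(½))*4) = (-12*I)*((-3 + 7/2)*4) = (-12*I)*((½)*4) = -12*I*2 = -24*I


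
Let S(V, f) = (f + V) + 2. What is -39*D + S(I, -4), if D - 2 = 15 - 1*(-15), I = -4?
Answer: -1254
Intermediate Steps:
S(V, f) = 2 + V + f (S(V, f) = (V + f) + 2 = 2 + V + f)
D = 32 (D = 2 + (15 - 1*(-15)) = 2 + (15 + 15) = 2 + 30 = 32)
-39*D + S(I, -4) = -39*32 + (2 - 4 - 4) = -1248 - 6 = -1254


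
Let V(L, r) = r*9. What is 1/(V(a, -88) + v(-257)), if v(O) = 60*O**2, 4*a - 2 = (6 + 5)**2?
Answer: 1/3962148 ≈ 2.5239e-7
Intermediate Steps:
a = 123/4 (a = 1/2 + (6 + 5)**2/4 = 1/2 + (1/4)*11**2 = 1/2 + (1/4)*121 = 1/2 + 121/4 = 123/4 ≈ 30.750)
V(L, r) = 9*r
1/(V(a, -88) + v(-257)) = 1/(9*(-88) + 60*(-257)**2) = 1/(-792 + 60*66049) = 1/(-792 + 3962940) = 1/3962148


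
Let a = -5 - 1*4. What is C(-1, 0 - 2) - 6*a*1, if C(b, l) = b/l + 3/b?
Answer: 103/2 ≈ 51.500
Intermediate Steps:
a = -9 (a = -5 - 4 = -9)
C(b, l) = 3/b + b/l
C(-1, 0 - 2) - 6*a*1 = (3/(-1) - 1/(0 - 2)) - 6*(-9)*1 = (3*(-1) - 1/(-2)) + 54*1 = (-3 - 1*(-1/2)) + 54 = (-3 + 1/2) + 54 = -5/2 + 54 = 103/2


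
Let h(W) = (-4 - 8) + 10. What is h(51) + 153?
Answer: 151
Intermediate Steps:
h(W) = -2 (h(W) = -12 + 10 = -2)
h(51) + 153 = -2 + 153 = 151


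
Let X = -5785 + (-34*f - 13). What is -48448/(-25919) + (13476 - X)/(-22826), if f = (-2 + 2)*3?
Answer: 303155621/295813547 ≈ 1.0248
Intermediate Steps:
f = 0 (f = 0*3 = 0)
X = -5798 (X = -5785 + (-34*0 - 13) = -5785 + (0 - 13) = -5785 - 13 = -5798)
-48448/(-25919) + (13476 - X)/(-22826) = -48448/(-25919) + (13476 - 1*(-5798))/(-22826) = -48448*(-1/25919) + (13476 + 5798)*(-1/22826) = 48448/25919 + 19274*(-1/22826) = 48448/25919 - 9637/11413 = 303155621/295813547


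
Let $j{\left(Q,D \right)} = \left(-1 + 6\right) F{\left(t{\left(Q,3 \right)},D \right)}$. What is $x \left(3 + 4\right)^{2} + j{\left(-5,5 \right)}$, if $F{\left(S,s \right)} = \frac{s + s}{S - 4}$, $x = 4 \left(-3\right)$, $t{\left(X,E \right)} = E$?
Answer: $-638$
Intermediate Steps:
$x = -12$
$F{\left(S,s \right)} = \frac{2 s}{-4 + S}$
$j{\left(Q,D \right)} = - 10 D$ ($j{\left(Q,D \right)} = \left(-1 + 6\right) \frac{2 D}{-4 + 3} = 5 \frac{2 D}{-1} = 5 \cdot 2 D \left(-1\right) = 5 \left(- 2 D\right) = - 10 D$)
$x \left(3 + 4\right)^{2} + j{\left(-5,5 \right)} = - 12 \left(3 + 4\right)^{2} - 50 = - 12 \cdot 7^{2} - 50 = \left(-12\right) 49 - 50 = -588 - 50 = -638$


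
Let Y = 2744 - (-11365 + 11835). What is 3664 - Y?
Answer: 1390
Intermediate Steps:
Y = 2274 (Y = 2744 - 1*470 = 2744 - 470 = 2274)
3664 - Y = 3664 - 1*2274 = 3664 - 2274 = 1390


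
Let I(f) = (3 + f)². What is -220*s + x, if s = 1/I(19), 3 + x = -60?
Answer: -698/11 ≈ -63.455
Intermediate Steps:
x = -63 (x = -3 - 60 = -63)
s = 1/484 (s = 1/((3 + 19)²) = 1/(22²) = 1/484 ≈ 0.0020661)
-220*s + x = -220*1/484 - 63 = -5/11 - 63 = -698/11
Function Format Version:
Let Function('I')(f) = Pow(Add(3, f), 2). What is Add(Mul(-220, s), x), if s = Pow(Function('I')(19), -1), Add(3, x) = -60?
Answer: Rational(-698, 11) ≈ -63.455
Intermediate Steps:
x = -63 (x = Add(-3, -60) = -63)
s = Rational(1, 484) (s = Pow(Pow(Add(3, 19), 2), -1) = Pow(Pow(22, 2), -1) = Pow(484, -1) = Rational(1, 484) ≈ 0.0020661)
Add(Mul(-220, s), x) = Add(Mul(-220, Rational(1, 484)), -63) = Add(Rational(-5, 11), -63) = Rational(-698, 11)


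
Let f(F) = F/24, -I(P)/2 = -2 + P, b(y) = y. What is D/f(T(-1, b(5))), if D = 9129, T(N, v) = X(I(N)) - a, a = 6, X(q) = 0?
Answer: -36516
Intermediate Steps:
I(P) = 4 - 2*P (I(P) = -2*(-2 + P) = 4 - 2*P)
T(N, v) = -6 (T(N, v) = 0 - 1*6 = 0 - 6 = -6)
f(F) = F/24 (f(F) = F*(1/24) = F/24)
D/f(T(-1, b(5))) = 9129/(((1/24)*(-6))) = 9129/(-¼) = 9129*(-4) = -36516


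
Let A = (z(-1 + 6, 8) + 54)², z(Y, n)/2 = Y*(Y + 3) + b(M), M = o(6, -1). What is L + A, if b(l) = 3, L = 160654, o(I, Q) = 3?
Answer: 180254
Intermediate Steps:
M = 3
z(Y, n) = 6 + 2*Y*(3 + Y) (z(Y, n) = 2*(Y*(Y + 3) + 3) = 2*(Y*(3 + Y) + 3) = 2*(3 + Y*(3 + Y)) = 6 + 2*Y*(3 + Y))
A = 19600 (A = ((6 + 2*(-1 + 6)² + 6*(-1 + 6)) + 54)² = ((6 + 2*5² + 6*5) + 54)² = ((6 + 2*25 + 30) + 54)² = ((6 + 50 + 30) + 54)² = (86 + 54)² = 140² = 19600)
L + A = 160654 + 19600 = 180254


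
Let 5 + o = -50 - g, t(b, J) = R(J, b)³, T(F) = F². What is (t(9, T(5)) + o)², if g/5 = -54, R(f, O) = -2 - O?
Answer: 1245456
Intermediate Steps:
g = -270 (g = 5*(-54) = -270)
t(b, J) = (-2 - b)³
o = 215 (o = -5 + (-50 - 1*(-270)) = -5 + (-50 + 270) = -5 + 220 = 215)
(t(9, T(5)) + o)² = (-(2 + 9)³ + 215)² = (-1*11³ + 215)² = (-1*1331 + 215)² = (-1331 + 215)² = (-1116)² = 1245456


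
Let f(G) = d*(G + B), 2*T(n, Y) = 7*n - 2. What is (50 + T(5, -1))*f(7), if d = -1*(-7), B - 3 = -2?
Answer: 3724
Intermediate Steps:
T(n, Y) = -1 + 7*n/2 (T(n, Y) = (7*n - 2)/2 = (-2 + 7*n)/2 = -1 + 7*n/2)
B = 1 (B = 3 - 2 = 1)
d = 7
f(G) = 7 + 7*G (f(G) = 7*(G + 1) = 7*(1 + G) = 7 + 7*G)
(50 + T(5, -1))*f(7) = (50 + (-1 + (7/2)*5))*(7 + 7*7) = (50 + (-1 + 35/2))*(7 + 49) = (50 + 33/2)*56 = (133/2)*56 = 3724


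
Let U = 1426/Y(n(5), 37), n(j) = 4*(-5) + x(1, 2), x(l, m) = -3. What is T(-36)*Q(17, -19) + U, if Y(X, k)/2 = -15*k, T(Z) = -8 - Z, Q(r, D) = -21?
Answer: -327053/555 ≈ -589.29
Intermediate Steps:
n(j) = -23 (n(j) = 4*(-5) - 3 = -20 - 3 = -23)
Y(X, k) = -30*k (Y(X, k) = 2*(-15*k) = -30*k)
U = -713/555 (U = 1426/((-30*37)) = 1426/(-1110) = 1426*(-1/1110) = -713/555 ≈ -1.2847)
T(-36)*Q(17, -19) + U = (-8 - 1*(-36))*(-21) - 713/555 = (-8 + 36)*(-21) - 713/555 = 28*(-21) - 713/555 = -588 - 713/555 = -327053/555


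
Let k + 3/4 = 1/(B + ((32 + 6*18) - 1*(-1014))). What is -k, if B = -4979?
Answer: 11479/15300 ≈ 0.75026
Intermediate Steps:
k = -11479/15300 (k = -¾ + 1/(-4979 + ((32 + 6*18) - 1*(-1014))) = -¾ + 1/(-4979 + ((32 + 108) + 1014)) = -¾ + 1/(-4979 + (140 + 1014)) = -¾ + 1/(-4979 + 1154) = -¾ + 1/(-3825) = -¾ - 1/3825 = -11479/15300 ≈ -0.75026)
-k = -1*(-11479/15300) = 11479/15300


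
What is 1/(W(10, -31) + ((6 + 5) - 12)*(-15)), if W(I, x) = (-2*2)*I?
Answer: -1/25 ≈ -0.040000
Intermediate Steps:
W(I, x) = -4*I
1/(W(10, -31) + ((6 + 5) - 12)*(-15)) = 1/(-4*10 + ((6 + 5) - 12)*(-15)) = 1/(-40 + (11 - 12)*(-15)) = 1/(-40 - 1*(-15)) = 1/(-40 + 15) = 1/(-25) = -1/25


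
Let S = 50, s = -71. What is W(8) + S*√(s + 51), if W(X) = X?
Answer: 8 + 100*I*√5 ≈ 8.0 + 223.61*I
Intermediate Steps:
W(8) + S*√(s + 51) = 8 + 50*√(-71 + 51) = 8 + 50*√(-20) = 8 + 50*(2*I*√5) = 8 + 100*I*√5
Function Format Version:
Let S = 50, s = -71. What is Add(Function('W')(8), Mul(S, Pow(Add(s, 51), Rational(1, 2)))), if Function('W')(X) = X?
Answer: Add(8, Mul(100, I, Pow(5, Rational(1, 2)))) ≈ Add(8.0000, Mul(223.61, I))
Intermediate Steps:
Add(Function('W')(8), Mul(S, Pow(Add(s, 51), Rational(1, 2)))) = Add(8, Mul(50, Pow(Add(-71, 51), Rational(1, 2)))) = Add(8, Mul(50, Pow(-20, Rational(1, 2)))) = Add(8, Mul(50, Mul(2, I, Pow(5, Rational(1, 2))))) = Add(8, Mul(100, I, Pow(5, Rational(1, 2))))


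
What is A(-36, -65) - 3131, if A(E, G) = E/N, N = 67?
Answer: -209813/67 ≈ -3131.5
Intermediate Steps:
A(E, G) = E/67
A(-36, -65) - 3131 = (1/67)*(-36) - 3131 = -36/67 - 3131 = -209813/67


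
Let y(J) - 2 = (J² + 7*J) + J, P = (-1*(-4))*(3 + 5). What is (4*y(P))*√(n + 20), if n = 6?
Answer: 5128*√26 ≈ 26148.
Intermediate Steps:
P = 32 (P = 4*8 = 32)
y(J) = 2 + J² + 8*J (y(J) = 2 + ((J² + 7*J) + J) = 2 + (J² + 8*J) = 2 + J² + 8*J)
(4*y(P))*√(n + 20) = (4*(2 + 32² + 8*32))*√(6 + 20) = (4*(2 + 1024 + 256))*√26 = (4*1282)*√26 = 5128*√26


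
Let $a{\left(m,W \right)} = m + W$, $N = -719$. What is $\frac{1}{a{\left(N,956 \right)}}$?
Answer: $\frac{1}{237} \approx 0.0042194$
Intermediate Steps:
$a{\left(m,W \right)} = W + m$
$\frac{1}{a{\left(N,956 \right)}} = \frac{1}{956 - 719} = \frac{1}{237}$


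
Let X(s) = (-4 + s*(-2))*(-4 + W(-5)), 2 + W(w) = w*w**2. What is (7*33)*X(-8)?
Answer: -363132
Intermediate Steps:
W(w) = -2 + w**3 (W(w) = -2 + w*w**2 = -2 + w**3)
X(s) = 524 + 262*s (X(s) = (-4 + s*(-2))*(-4 + (-2 + (-5)**3)) = (-4 - 2*s)*(-4 + (-2 - 125)) = (-4 - 2*s)*(-4 - 127) = (-4 - 2*s)*(-131) = 524 + 262*s)
(7*33)*X(-8) = (7*33)*(524 + 262*(-8)) = 231*(524 - 2096) = 231*(-1572) = -363132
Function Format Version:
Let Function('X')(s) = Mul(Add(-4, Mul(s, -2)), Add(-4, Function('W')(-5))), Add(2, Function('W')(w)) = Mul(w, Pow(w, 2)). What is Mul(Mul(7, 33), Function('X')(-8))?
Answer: -363132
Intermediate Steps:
Function('W')(w) = Add(-2, Pow(w, 3)) (Function('W')(w) = Add(-2, Mul(w, Pow(w, 2))) = Add(-2, Pow(w, 3)))
Function('X')(s) = Add(524, Mul(262, s)) (Function('X')(s) = Mul(Add(-4, Mul(s, -2)), Add(-4, Add(-2, Pow(-5, 3)))) = Mul(Add(-4, Mul(-2, s)), Add(-4, Add(-2, -125))) = Mul(Add(-4, Mul(-2, s)), Add(-4, -127)) = Mul(Add(-4, Mul(-2, s)), -131) = Add(524, Mul(262, s)))
Mul(Mul(7, 33), Function('X')(-8)) = Mul(Mul(7, 33), Add(524, Mul(262, -8))) = Mul(231, Add(524, -2096)) = Mul(231, -1572) = -363132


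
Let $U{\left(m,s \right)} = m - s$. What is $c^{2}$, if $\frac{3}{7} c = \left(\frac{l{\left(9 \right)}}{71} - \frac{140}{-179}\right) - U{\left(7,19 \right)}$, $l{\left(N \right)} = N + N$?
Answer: $\frac{1344880896100}{1453668129} \approx 925.16$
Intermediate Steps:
$l{\left(N \right)} = 2 N$
$c = \frac{1159690}{38127}$ ($c = \frac{7 \left(\left(\frac{2 \cdot 9}{71} - \frac{140}{-179}\right) - \left(7 - 19\right)\right)}{3} = \frac{7 \left(\left(18 \cdot \frac{1}{71} - - \frac{140}{179}\right) - \left(7 - 19\right)\right)}{3} = \frac{7 \left(\left(\frac{18}{71} + \frac{140}{179}\right) - -12\right)}{3} = \frac{7 \left(\frac{13162}{12709} + 12\right)}{3} = \frac{7}{3} \cdot \frac{165670}{12709} = \frac{1159690}{38127} \approx 30.417$)
$c^{2} = \left(\frac{1159690}{38127}\right)^{2} = \frac{1344880896100}{1453668129}$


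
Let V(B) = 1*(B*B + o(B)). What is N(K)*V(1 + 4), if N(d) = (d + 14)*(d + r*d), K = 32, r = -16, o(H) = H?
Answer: -662400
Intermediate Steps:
V(B) = B + B² (V(B) = 1*(B*B + B) = 1*(B² + B) = 1*(B + B²) = B + B²)
N(d) = -15*d*(14 + d) (N(d) = (d + 14)*(d - 16*d) = (14 + d)*(-15*d) = -15*d*(14 + d))
N(K)*V(1 + 4) = (15*32*(-14 - 1*32))*((1 + 4)*(1 + (1 + 4))) = (15*32*(-14 - 32))*(5*(1 + 5)) = (15*32*(-46))*(5*6) = -22080*30 = -662400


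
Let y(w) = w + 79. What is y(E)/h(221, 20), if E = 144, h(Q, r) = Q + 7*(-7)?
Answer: 223/172 ≈ 1.2965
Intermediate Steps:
h(Q, r) = -49 + Q (h(Q, r) = Q - 49 = -49 + Q)
y(w) = 79 + w
y(E)/h(221, 20) = (79 + 144)/(-49 + 221) = 223/172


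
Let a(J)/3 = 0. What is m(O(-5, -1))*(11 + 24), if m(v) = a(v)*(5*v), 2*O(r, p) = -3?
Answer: 0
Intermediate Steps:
O(r, p) = -3/2 (O(r, p) = (1/2)*(-3) = -3/2)
a(J) = 0 (a(J) = 3*0 = 0)
m(v) = 0 (m(v) = 0*(5*v) = 0)
m(O(-5, -1))*(11 + 24) = 0*(11 + 24) = 0*35 = 0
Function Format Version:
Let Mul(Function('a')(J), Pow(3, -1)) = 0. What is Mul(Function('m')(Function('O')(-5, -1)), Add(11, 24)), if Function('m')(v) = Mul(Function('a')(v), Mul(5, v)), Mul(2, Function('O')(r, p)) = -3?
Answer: 0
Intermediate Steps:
Function('O')(r, p) = Rational(-3, 2) (Function('O')(r, p) = Mul(Rational(1, 2), -3) = Rational(-3, 2))
Function('a')(J) = 0 (Function('a')(J) = Mul(3, 0) = 0)
Function('m')(v) = 0 (Function('m')(v) = Mul(0, Mul(5, v)) = 0)
Mul(Function('m')(Function('O')(-5, -1)), Add(11, 24)) = Mul(0, Add(11, 24)) = Mul(0, 35) = 0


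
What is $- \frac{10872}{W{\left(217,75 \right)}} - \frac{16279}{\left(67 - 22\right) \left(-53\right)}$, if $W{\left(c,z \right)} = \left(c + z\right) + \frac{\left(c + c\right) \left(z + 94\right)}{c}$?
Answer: $- \frac{34831}{3339} \approx -10.432$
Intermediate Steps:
$W{\left(c,z \right)} = 188 + c + 3 z$ ($W{\left(c,z \right)} = \left(c + z\right) + \frac{2 c \left(94 + z\right)}{c} = \left(c + z\right) + \left(188 + 2 z\right) = 188 + c + 3 z$)
$- \frac{10872}{W{\left(217,75 \right)}} - \frac{16279}{\left(67 - 22\right) \left(-53\right)} = - \frac{10872}{188 + 217 + 3 \cdot 75} - \frac{16279}{\left(67 - 22\right) \left(-53\right)} = - \frac{10872}{188 + 217 + 225} - \frac{16279}{45 \left(-53\right)} = - \frac{10872}{630} - \frac{16279}{-2385} = \left(-10872\right) \frac{1}{630} - - \frac{16279}{2385} = - \frac{604}{35} + \frac{16279}{2385} = - \frac{34831}{3339}$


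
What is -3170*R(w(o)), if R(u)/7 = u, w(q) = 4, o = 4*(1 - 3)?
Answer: -88760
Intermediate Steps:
o = -8 (o = 4*(-2) = -8)
R(u) = 7*u
-3170*R(w(o)) = -22190*4 = -3170*28 = -88760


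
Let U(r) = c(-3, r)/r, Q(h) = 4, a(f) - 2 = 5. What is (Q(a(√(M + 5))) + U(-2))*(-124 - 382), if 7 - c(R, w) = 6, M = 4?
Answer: -1771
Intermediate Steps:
a(f) = 7 (a(f) = 2 + 5 = 7)
c(R, w) = 1 (c(R, w) = 7 - 1*6 = 7 - 6 = 1)
U(r) = 1/r
(Q(a(√(M + 5))) + U(-2))*(-124 - 382) = (4 + 1/(-2))*(-124 - 382) = (4 - ½)*(-506) = (7/2)*(-506) = -1771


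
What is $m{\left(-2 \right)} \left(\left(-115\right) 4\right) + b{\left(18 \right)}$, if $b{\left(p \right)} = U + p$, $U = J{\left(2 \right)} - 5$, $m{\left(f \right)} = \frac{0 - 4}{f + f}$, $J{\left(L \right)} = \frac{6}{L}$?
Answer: $-444$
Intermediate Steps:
$m{\left(f \right)} = - \frac{2}{f}$ ($m{\left(f \right)} = - \frac{4}{2 f} = - 4 \frac{1}{2 f} = - \frac{2}{f}$)
$U = -2$ ($U = \frac{6}{2} - 5 = 6 \cdot \frac{1}{2} - 5 = 3 - 5 = -2$)
$b{\left(p \right)} = -2 + p$
$m{\left(-2 \right)} \left(\left(-115\right) 4\right) + b{\left(18 \right)} = - \frac{2}{-2} \left(\left(-115\right) 4\right) + \left(-2 + 18\right) = \left(-2\right) \left(- \frac{1}{2}\right) \left(-460\right) + 16 = 1 \left(-460\right) + 16 = -460 + 16 = -444$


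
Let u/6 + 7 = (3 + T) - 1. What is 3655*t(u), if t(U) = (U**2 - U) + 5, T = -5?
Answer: 13395575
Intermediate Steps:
u = -60 (u = -42 + 6*((3 - 5) - 1) = -42 + 6*(-2 - 1) = -42 + 6*(-3) = -42 - 18 = -60)
t(U) = 5 + U**2 - U
3655*t(u) = 3655*(5 + (-60)**2 - 1*(-60)) = 3655*(5 + 3600 + 60) = 3655*3665 = 13395575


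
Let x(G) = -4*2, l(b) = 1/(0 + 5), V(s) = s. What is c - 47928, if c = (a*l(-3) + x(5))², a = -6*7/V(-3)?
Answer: -1197524/25 ≈ -47901.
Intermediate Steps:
l(b) = ⅕ (l(b) = 1/5 = ⅕)
x(G) = -8
a = 14 (a = -6/((-3/7)) = -6/((-3*⅐)) = -6/(-3/7) = -6*(-7/3) = 14)
c = 676/25 (c = (14*(⅕) - 8)² = (14/5 - 8)² = (-26/5)² = 676/25 ≈ 27.040)
c - 47928 = 676/25 - 47928 = -1197524/25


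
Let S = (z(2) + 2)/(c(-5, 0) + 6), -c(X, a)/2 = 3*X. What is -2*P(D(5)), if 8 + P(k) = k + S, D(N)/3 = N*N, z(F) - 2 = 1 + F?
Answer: -2419/18 ≈ -134.39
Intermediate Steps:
c(X, a) = -6*X
z(F) = 3 + F (z(F) = 2 + (1 + F) = 3 + F)
D(N) = 3*N² (D(N) = 3*(N*N) = 3*N²)
S = 7/36 (S = ((3 + 2) + 2)/(-6*(-5) + 6) = (5 + 2)/(30 + 6) = 7/36 ≈ 0.19444)
P(k) = -281/36 + k (P(k) = -8 + (k + 7/36) = -8 + (7/36 + k) = -281/36 + k)
-2*P(D(5)) = -2*(-281/36 + 3*5²) = -2*(-281/36 + 3*25) = -2*(-281/36 + 75) = -2*2419/36 = -2419/18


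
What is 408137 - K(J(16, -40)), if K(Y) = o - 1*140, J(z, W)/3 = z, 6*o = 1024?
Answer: 1224319/3 ≈ 4.0811e+5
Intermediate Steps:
o = 512/3 (o = (⅙)*1024 = 512/3 ≈ 170.67)
J(z, W) = 3*z
K(Y) = 92/3 (K(Y) = 512/3 - 1*140 = 512/3 - 140 = 92/3)
408137 - K(J(16, -40)) = 408137 - 1*92/3 = 408137 - 92/3 = 1224319/3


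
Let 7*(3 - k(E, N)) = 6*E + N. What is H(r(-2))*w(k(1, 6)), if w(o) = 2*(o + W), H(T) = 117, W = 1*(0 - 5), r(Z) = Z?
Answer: -6084/7 ≈ -869.14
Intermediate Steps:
k(E, N) = 3 - 6*E/7 - N/7 (k(E, N) = 3 - (6*E + N)/7 = 3 - (N + 6*E)/7 = 3 + (-6*E/7 - N/7) = 3 - 6*E/7 - N/7)
W = -5 (W = 1*(-5) = -5)
w(o) = -10 + 2*o (w(o) = 2*(o - 5) = 2*(-5 + o) = -10 + 2*o)
H(r(-2))*w(k(1, 6)) = 117*(-10 + 2*(3 - 6/7*1 - 1/7*6)) = 117*(-10 + 2*(3 - 6/7 - 6/7)) = 117*(-10 + 2*(9/7)) = 117*(-10 + 18/7) = 117*(-52/7) = -6084/7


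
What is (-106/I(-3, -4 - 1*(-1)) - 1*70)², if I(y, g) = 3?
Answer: 99856/9 ≈ 11095.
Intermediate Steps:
(-106/I(-3, -4 - 1*(-1)) - 1*70)² = (-106/3 - 1*70)² = (-106*⅓ - 70)² = (-106/3 - 70)² = (-316/3)² = 99856/9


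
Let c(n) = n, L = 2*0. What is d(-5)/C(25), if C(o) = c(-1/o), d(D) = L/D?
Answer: 0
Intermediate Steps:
L = 0
d(D) = 0 (d(D) = 0/D = 0)
C(o) = -1/o
d(-5)/C(25) = 0/((-1/25)) = 0/((-1*1/25)) = 0/(-1/25) = 0*(-25) = 0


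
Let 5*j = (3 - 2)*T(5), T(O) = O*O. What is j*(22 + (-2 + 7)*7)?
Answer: 285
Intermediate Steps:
T(O) = O**2
j = 5 (j = ((3 - 2)*5**2)/5 = (1*25)/5 = (1/5)*25 = 5)
j*(22 + (-2 + 7)*7) = 5*(22 + (-2 + 7)*7) = 5*(22 + 5*7) = 5*(22 + 35) = 5*57 = 285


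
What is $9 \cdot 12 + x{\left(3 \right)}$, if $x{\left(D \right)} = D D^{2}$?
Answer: $135$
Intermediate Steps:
$x{\left(D \right)} = D^{3}$
$9 \cdot 12 + x{\left(3 \right)} = 9 \cdot 12 + 3^{3} = 108 + 27 = 135$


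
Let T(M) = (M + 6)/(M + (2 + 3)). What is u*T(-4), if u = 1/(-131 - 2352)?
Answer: -2/2483 ≈ -0.00080548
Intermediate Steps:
u = -1/2483 (u = 1/(-2483) = -1/2483 ≈ -0.00040274)
T(M) = (6 + M)/(5 + M) (T(M) = (6 + M)/(M + 5) = (6 + M)/(5 + M))
u*T(-4) = -(6 - 4)/(2483*(5 - 4)) = -2/(2483*1) = -2/2483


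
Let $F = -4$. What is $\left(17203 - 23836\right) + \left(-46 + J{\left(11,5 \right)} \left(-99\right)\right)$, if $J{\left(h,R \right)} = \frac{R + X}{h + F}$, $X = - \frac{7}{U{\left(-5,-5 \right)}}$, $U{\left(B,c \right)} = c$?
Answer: $- \frac{236933}{35} \approx -6769.5$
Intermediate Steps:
$X = \frac{7}{5}$ ($X = - \frac{7}{-5} = \left(-7\right) \left(- \frac{1}{5}\right) = \frac{7}{5} \approx 1.4$)
$J{\left(h,R \right)} = \frac{\frac{7}{5} + R}{-4 + h}$ ($J{\left(h,R \right)} = \frac{R + \frac{7}{5}}{h - 4} = \frac{\frac{7}{5} + R}{-4 + h}$)
$\left(17203 - 23836\right) + \left(-46 + J{\left(11,5 \right)} \left(-99\right)\right) = \left(17203 - 23836\right) + \left(-46 + \frac{\frac{7}{5} + 5}{-4 + 11} \left(-99\right)\right) = \left(17203 - 23836\right) + \left(-46 + \frac{1}{7} \cdot \frac{32}{5} \left(-99\right)\right) = -6633 + \left(-46 + \frac{1}{7} \cdot \frac{32}{5} \left(-99\right)\right) = -6633 + \left(-46 + \frac{32}{35} \left(-99\right)\right) = -6633 - \frac{4778}{35} = - \frac{236933}{35}$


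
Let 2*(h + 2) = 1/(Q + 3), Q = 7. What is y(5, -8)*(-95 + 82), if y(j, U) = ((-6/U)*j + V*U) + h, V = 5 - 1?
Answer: 1963/5 ≈ 392.60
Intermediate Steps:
h = -39/20 (h = -2 + 1/(2*(7 + 3)) = -2 + (½)/10 = -2 + (½)*(⅒) = -2 + 1/20 = -39/20 ≈ -1.9500)
V = 4
y(j, U) = -39/20 + 4*U - 6*j/U (y(j, U) = ((-6/U)*j + 4*U) - 39/20 = (-6*j/U + 4*U) - 39/20 = (4*U - 6*j/U) - 39/20 = -39/20 + 4*U - 6*j/U)
y(5, -8)*(-95 + 82) = (-39/20 + 4*(-8) - 6*5/(-8))*(-95 + 82) = (-39/20 - 32 - 6*5*(-⅛))*(-13) = (-39/20 - 32 + 15/4)*(-13) = -151/5*(-13) = 1963/5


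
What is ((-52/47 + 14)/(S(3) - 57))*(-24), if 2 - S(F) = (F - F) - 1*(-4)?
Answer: 14544/2773 ≈ 5.2449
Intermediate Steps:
S(F) = -2 (S(F) = 2 - ((F - F) - 1*(-4)) = 2 - (0 + 4) = 2 - 1*4 = 2 - 4 = -2)
((-52/47 + 14)/(S(3) - 57))*(-24) = ((-52/47 + 14)/(-2 - 57))*(-24) = ((-52*1/47 + 14)/(-59))*(-24) = ((-52/47 + 14)*(-1/59))*(-24) = ((606/47)*(-1/59))*(-24) = -606/2773*(-24) = 14544/2773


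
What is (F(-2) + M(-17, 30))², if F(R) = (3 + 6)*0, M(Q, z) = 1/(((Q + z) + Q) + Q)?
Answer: 1/441 ≈ 0.0022676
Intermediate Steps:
M(Q, z) = 1/(z + 3*Q) (M(Q, z) = 1/((z + 2*Q) + Q) = 1/(z + 3*Q))
F(R) = 0 (F(R) = 9*0 = 0)
(F(-2) + M(-17, 30))² = (0 + 1/(30 + 3*(-17)))² = (0 + 1/(30 - 51))² = (0 + 1/(-21))² = (0 - 1/21)² = (-1/21)² = 1/441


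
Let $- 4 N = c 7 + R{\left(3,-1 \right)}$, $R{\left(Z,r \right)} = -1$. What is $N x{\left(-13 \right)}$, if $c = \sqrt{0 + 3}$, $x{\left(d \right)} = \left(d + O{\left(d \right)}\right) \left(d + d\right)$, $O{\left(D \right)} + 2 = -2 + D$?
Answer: $195 - 1365 \sqrt{3} \approx -2169.3$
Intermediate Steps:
$O{\left(D \right)} = -4 + D$ ($O{\left(D \right)} = -2 + \left(-2 + D\right) = -4 + D$)
$x{\left(d \right)} = 2 d \left(-4 + 2 d\right)$ ($x{\left(d \right)} = \left(d + \left(-4 + d\right)\right) \left(d + d\right) = \left(-4 + 2 d\right) 2 d = 2 d \left(-4 + 2 d\right)$)
$c = \sqrt{3} \approx 1.732$
$N = \frac{1}{4} - \frac{7 \sqrt{3}}{4}$ ($N = - \frac{\sqrt{3} \cdot 7 - 1}{4} = - \frac{7 \sqrt{3} - 1}{4} = - \frac{-1 + 7 \sqrt{3}}{4} = \frac{1}{4} - \frac{7 \sqrt{3}}{4} \approx -2.7811$)
$N x{\left(-13 \right)} = \left(\frac{1}{4} - \frac{7 \sqrt{3}}{4}\right) 4 \left(-13\right) \left(-2 - 13\right) = \left(\frac{1}{4} - \frac{7 \sqrt{3}}{4}\right) 4 \left(-13\right) \left(-15\right) = \left(\frac{1}{4} - \frac{7 \sqrt{3}}{4}\right) 780 = 195 - 1365 \sqrt{3}$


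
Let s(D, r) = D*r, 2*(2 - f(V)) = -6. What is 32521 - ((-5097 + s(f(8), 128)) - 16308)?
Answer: 53286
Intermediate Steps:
f(V) = 5 (f(V) = 2 - 1/2*(-6) = 2 + 3 = 5)
32521 - ((-5097 + s(f(8), 128)) - 16308) = 32521 - ((-5097 + 5*128) - 16308) = 32521 - ((-5097 + 640) - 16308) = 32521 - (-4457 - 16308) = 32521 - 1*(-20765) = 32521 + 20765 = 53286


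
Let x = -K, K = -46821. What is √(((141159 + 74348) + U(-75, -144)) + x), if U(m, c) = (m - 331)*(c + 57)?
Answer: 5*√11906 ≈ 545.57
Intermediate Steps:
U(m, c) = (-331 + m)*(57 + c)
x = 46821 (x = -1*(-46821) = 46821)
√(((141159 + 74348) + U(-75, -144)) + x) = √(((141159 + 74348) + (-18867 - 331*(-144) + 57*(-75) - 144*(-75))) + 46821) = √((215507 + (-18867 + 47664 - 4275 + 10800)) + 46821) = √((215507 + 35322) + 46821) = √(250829 + 46821) = √297650 = 5*√11906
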